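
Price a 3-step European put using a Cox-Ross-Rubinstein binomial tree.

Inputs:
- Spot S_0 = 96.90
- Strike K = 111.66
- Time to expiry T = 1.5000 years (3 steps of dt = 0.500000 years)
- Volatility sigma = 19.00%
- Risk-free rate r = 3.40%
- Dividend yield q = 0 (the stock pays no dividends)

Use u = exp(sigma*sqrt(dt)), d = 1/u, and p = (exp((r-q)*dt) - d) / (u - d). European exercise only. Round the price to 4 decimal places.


Answer: Price = V(0,0) = 13.9269

Derivation:
dt = T/N = 0.500000
u = exp(sigma*sqrt(dt)) = 1.143793; d = 1/u = 0.874284
p = (exp((r-q)*dt) - d) / (u - d) = 0.530080
Discount per step: exp(-r*dt) = 0.983144
Stock lattice S(k, i) with i counting down-moves:
  k=0: S(0,0) = 96.9000
  k=1: S(1,0) = 110.8336; S(1,1) = 84.7181
  k=2: S(2,0) = 126.7707; S(2,1) = 96.9000; S(2,2) = 74.0677
  k=3: S(3,0) = 144.9995; S(3,1) = 110.8336; S(3,2) = 84.7181; S(3,3) = 64.7561
Terminal payoffs V(N, i) = max(K - S_T, 0):
  V(3,0) = 0.000000; V(3,1) = 0.826419; V(3,2) = 26.941904; V(3,3) = 46.903851
Backward induction: V(k, i) = exp(-r*dt) * [p * V(k+1, i) + (1-p) * V(k+1, i+1)].
  V(2,0) = exp(-r*dt) * [p*0.000000 + (1-p)*0.826419] = 0.381805
  V(2,1) = exp(-r*dt) * [p*0.826419 + (1-p)*26.941904] = 12.877824
  V(2,2) = exp(-r*dt) * [p*26.941904 + (1-p)*46.903851] = 35.710168
  V(1,0) = exp(-r*dt) * [p*0.381805 + (1-p)*12.877824] = 6.148521
  V(1,1) = exp(-r*dt) * [p*12.877824 + (1-p)*35.710168] = 23.209278
  V(0,0) = exp(-r*dt) * [p*6.148521 + (1-p)*23.209278] = 13.926937


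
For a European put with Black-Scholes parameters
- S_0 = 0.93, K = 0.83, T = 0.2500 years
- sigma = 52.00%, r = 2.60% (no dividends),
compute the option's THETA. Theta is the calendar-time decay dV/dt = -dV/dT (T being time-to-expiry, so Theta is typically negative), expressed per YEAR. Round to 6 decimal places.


d1 = 0.5925341744; d2 = 0.3325341744
phi(d1) = 0.3347113009; exp(-qT) = 1.0000000000; exp(-rT) = 0.9935210793
Theta = -S*exp(-qT)*phi(d1)*sigma/(2*sqrt(T)) + r*K*exp(-rT)*N(-d2) - q*S*exp(-qT)*N(-d1)
N(-d1) = 0.2767464717; N(-d2) = 0.3697429695; sqrt(T) = 0.5000000000
Term 1 = -0.9300 * 1.0000000000 * 0.3347113009 * 0.5200 / (2 * 0.5000000000) = -0.1618663851
Term 2 = 0.0260 * 0.8300 * 0.9935210793 * 0.3697429695 = 0.0079273576
Term 3 = 0 (no dividend yield, q = 0)
Theta = -0.1618663851 + (0.0079273576) + (0.0000000000) = -0.153939

Answer: Theta = -0.153939


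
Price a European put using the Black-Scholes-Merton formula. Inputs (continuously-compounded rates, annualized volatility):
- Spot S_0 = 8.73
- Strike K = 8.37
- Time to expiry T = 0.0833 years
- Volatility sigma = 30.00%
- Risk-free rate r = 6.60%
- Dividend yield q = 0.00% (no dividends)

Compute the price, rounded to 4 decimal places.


d1 = (ln(S/K) + (r - q + 0.5*sigma^2) * T) / (sigma * sqrt(T)) = 0.59314727
d2 = d1 - sigma * sqrt(T) = 0.50656205
exp(-rT) = 0.99451729; exp(-qT) = 1.00000000
P = K * exp(-rT) * N(-d2) - S_0 * exp(-qT) * N(-d1)
N(-d1) = 0.27654130; N(-d2) = 0.30623107
P = 8.3700 * 0.99451729 * 0.30623107 - 8.7300 * 1.00000000 * 0.27654130 = 0.1349

Answer: Price = 0.1349


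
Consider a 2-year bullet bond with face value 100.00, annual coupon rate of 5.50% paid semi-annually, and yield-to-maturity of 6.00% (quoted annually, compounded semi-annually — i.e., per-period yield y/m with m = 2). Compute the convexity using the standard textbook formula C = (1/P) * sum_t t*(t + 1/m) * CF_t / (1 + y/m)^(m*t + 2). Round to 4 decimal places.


Coupon per period c = face * coupon_rate / m = 2.750000
Periods per year m = 2; per-period yield y/m = 0.030000
Number of cashflows N = 4
Cashflows (t years, CF_t, discount factor 1/(1+y/m)^(m*t), PV):
  t = 0.5000: CF_t = 2.750000, DF = 0.970874, PV = 2.669903
  t = 1.0000: CF_t = 2.750000, DF = 0.942596, PV = 2.592139
  t = 1.5000: CF_t = 2.750000, DF = 0.915142, PV = 2.516640
  t = 2.0000: CF_t = 102.750000, DF = 0.888487, PV = 91.292044
Price P = sum_t PV_t = 99.070725
Convexity numerator sum_t t*(t + 1/m) * CF_t / (1+y/m)^(m*t + 2):
  t = 0.5000: term = 1.258320
  t = 1.0000: term = 3.665009
  t = 1.5000: term = 7.116522
  t = 2.0000: term = 430.257537
Convexity = (1/P) * sum = 442.297388 / 99.070725 = 4.464461

Answer: Convexity = 4.4645


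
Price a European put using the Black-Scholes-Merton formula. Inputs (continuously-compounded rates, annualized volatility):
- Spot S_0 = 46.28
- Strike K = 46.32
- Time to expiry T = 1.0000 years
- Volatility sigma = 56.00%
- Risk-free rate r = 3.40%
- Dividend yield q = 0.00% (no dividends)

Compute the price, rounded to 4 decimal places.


d1 = (ln(S/K) + (r - q + 0.5*sigma^2) * T) / (sigma * sqrt(T)) = 0.33917155
d2 = d1 - sigma * sqrt(T) = -0.22082845
exp(-rT) = 0.96657150; exp(-qT) = 1.00000000
P = K * exp(-rT) * N(-d2) - S_0 * exp(-qT) * N(-d1)
N(-d1) = 0.36724025; N(-d2) = 0.58738699
P = 46.3200 * 0.96657150 * 0.58738699 - 46.2800 * 1.00000000 * 0.36724025 = 9.3024

Answer: Price = 9.3024


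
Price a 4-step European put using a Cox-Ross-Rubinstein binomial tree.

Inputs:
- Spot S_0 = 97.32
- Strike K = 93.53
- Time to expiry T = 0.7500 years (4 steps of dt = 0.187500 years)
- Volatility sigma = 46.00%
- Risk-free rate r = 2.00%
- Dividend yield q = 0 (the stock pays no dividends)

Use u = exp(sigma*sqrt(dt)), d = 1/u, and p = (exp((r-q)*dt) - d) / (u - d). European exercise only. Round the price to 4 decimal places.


Answer: Price = V(0,0) = 12.2204

Derivation:
dt = T/N = 0.187500
u = exp(sigma*sqrt(dt)) = 1.220409; d = 1/u = 0.819398
p = (exp((r-q)*dt) - d) / (u - d) = 0.459736
Discount per step: exp(-r*dt) = 0.996257
Stock lattice S(k, i) with i counting down-moves:
  k=0: S(0,0) = 97.3200
  k=1: S(1,0) = 118.7702; S(1,1) = 79.7438
  k=2: S(2,0) = 144.9482; S(2,1) = 97.3200; S(2,2) = 65.3419
  k=3: S(3,0) = 176.8960; S(3,1) = 118.7702; S(3,2) = 79.7438; S(3,3) = 53.5410
  k=4: S(4,0) = 215.8854; S(4,1) = 144.9482; S(4,2) = 97.3200; S(4,3) = 65.3419; S(4,4) = 43.8713
Terminal payoffs V(N, i) = max(K - S_T, 0):
  V(4,0) = 0.000000; V(4,1) = 0.000000; V(4,2) = 0.000000; V(4,3) = 28.188143; V(4,4) = 49.658665
Backward induction: V(k, i) = exp(-r*dt) * [p * V(k+1, i) + (1-p) * V(k+1, i+1)].
  V(3,0) = exp(-r*dt) * [p*0.000000 + (1-p)*0.000000] = 0.000000
  V(3,1) = exp(-r*dt) * [p*0.000000 + (1-p)*0.000000] = 0.000000
  V(3,2) = exp(-r*dt) * [p*0.000000 + (1-p)*28.188143] = 15.172024
  V(3,3) = exp(-r*dt) * [p*28.188143 + (1-p)*49.658665] = 39.638958
  V(2,0) = exp(-r*dt) * [p*0.000000 + (1-p)*0.000000] = 0.000000
  V(2,1) = exp(-r*dt) * [p*0.000000 + (1-p)*15.172024] = 8.166211
  V(2,2) = exp(-r*dt) * [p*15.172024 + (1-p)*39.638958] = 28.284352
  V(1,0) = exp(-r*dt) * [p*0.000000 + (1-p)*8.166211] = 4.395393
  V(1,1) = exp(-r*dt) * [p*8.166211 + (1-p)*28.284352] = 18.964060
  V(0,0) = exp(-r*dt) * [p*4.395393 + (1-p)*18.964060] = 12.220400


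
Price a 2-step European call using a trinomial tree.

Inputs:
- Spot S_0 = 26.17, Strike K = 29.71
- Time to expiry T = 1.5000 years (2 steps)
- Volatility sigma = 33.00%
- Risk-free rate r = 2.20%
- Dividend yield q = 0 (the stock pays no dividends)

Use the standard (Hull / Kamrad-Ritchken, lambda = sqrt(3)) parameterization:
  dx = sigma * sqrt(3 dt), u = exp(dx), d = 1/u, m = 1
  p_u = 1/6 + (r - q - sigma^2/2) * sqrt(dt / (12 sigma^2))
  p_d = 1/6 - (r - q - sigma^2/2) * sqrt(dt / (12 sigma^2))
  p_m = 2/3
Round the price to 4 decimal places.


Answer: Price = V(0,0) = 3.2188

Derivation:
dt = T/N = 0.750000; dx = sigma*sqrt(3*dt) = 0.495000
u = exp(dx) = 1.640498; d = 1/u = 0.609571
p_u = 0.142083, p_m = 0.666667, p_d = 0.191250
Discount per step: exp(-r*dt) = 0.983635
Stock lattice S(k, j) with j the centered position index:
  k=0: S(0,+0) = 26.1700
  k=1: S(1,-1) = 15.9525; S(1,+0) = 26.1700; S(1,+1) = 42.9318
  k=2: S(2,-2) = 9.7242; S(2,-1) = 15.9525; S(2,+0) = 26.1700; S(2,+1) = 42.9318; S(2,+2) = 70.4296
Terminal payoffs V(N, j) = max(S_T - K, 0):
  V(2,-2) = 0.000000; V(2,-1) = 0.000000; V(2,+0) = 0.000000; V(2,+1) = 13.221839; V(2,+2) = 40.719606
Backward induction: V(k, j) = exp(-r*dt) * [p_u * V(k+1, j+1) + p_m * V(k+1, j) + p_d * V(k+1, j-1)]
  V(1,-1) = exp(-r*dt) * [p_u*0.000000 + p_m*0.000000 + p_d*0.000000] = 0.000000
  V(1,+0) = exp(-r*dt) * [p_u*13.221839 + p_m*0.000000 + p_d*0.000000] = 1.847860
  V(1,+1) = exp(-r*dt) * [p_u*40.719606 + p_m*13.221839 + p_d*0.000000] = 14.361211
  V(0,+0) = exp(-r*dt) * [p_u*14.361211 + p_m*1.847860 + p_d*0.000000] = 3.218844


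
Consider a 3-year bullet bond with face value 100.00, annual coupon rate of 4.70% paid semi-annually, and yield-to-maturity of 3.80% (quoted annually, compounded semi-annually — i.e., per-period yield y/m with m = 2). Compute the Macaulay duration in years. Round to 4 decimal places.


Answer: Macaulay duration = 2.8354 years

Derivation:
Coupon per period c = face * coupon_rate / m = 2.350000
Periods per year m = 2; per-period yield y/m = 0.019000
Number of cashflows N = 6
Cashflows (t years, CF_t, discount factor 1/(1+y/m)^(m*t), PV):
  t = 0.5000: CF_t = 2.350000, DF = 0.981354, PV = 2.306183
  t = 1.0000: CF_t = 2.350000, DF = 0.963056, PV = 2.263182
  t = 1.5000: CF_t = 2.350000, DF = 0.945099, PV = 2.220983
  t = 2.0000: CF_t = 2.350000, DF = 0.927477, PV = 2.179572
  t = 2.5000: CF_t = 2.350000, DF = 0.910184, PV = 2.138932
  t = 3.0000: CF_t = 102.350000, DF = 0.893213, PV = 91.420321
Price P = sum_t PV_t = 102.529173
Macaulay numerator sum_t t * PV_t:
  t * PV_t at t = 0.5000: 1.153091
  t * PV_t at t = 1.0000: 2.263182
  t * PV_t at t = 1.5000: 3.331475
  t * PV_t at t = 2.0000: 4.359143
  t * PV_t at t = 2.5000: 5.347330
  t * PV_t at t = 3.0000: 274.260964
Macaulay duration D = (sum_t t * PV_t) / P = 290.715185 / 102.529173 = 2.835439


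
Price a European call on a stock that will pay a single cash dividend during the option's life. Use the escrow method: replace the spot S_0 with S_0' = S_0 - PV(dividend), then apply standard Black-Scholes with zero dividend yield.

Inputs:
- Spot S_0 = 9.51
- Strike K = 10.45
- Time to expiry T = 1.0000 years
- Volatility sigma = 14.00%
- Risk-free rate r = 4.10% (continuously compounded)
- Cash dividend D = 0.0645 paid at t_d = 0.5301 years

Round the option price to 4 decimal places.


PV(D) = D * exp(-r * t_d) = 0.0645 * 0.97850038 = 0.06311327
S_0' = S_0 - PV(D) = 9.5100 - 0.06311327 = 9.44688673
d1 = (ln(S_0'/K) + (r + sigma^2/2)*T) / (sigma*sqrt(T)) = -0.35797670
d2 = d1 - sigma*sqrt(T) = -0.49797670
exp(-rT) = 0.95982913
N(d1) = 0.36018037; N(d2) = 0.30925023
C = S_0' * N(d1) - K * exp(-rT) * N(d2) = 9.44688673 * 0.36018037 - 10.4500 * 0.95982913 * 0.30925023 = 0.3007

Answer: Price = 0.3007


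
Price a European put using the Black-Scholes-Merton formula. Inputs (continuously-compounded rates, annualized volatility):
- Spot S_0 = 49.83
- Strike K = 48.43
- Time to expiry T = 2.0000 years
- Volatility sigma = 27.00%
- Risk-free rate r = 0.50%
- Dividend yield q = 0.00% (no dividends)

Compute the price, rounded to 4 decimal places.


Answer: Price = 6.4985

Derivation:
d1 = (ln(S/K) + (r - q + 0.5*sigma^2) * T) / (sigma * sqrt(T)) = 0.29174114
d2 = d1 - sigma * sqrt(T) = -0.09009652
exp(-rT) = 0.99004983; exp(-qT) = 1.00000000
P = K * exp(-rT) * N(-d2) - S_0 * exp(-qT) * N(-d1)
N(-d1) = 0.38524227; N(-d2) = 0.53589474
P = 48.4300 * 0.99004983 * 0.53589474 - 49.8300 * 1.00000000 * 0.38524227 = 6.4985


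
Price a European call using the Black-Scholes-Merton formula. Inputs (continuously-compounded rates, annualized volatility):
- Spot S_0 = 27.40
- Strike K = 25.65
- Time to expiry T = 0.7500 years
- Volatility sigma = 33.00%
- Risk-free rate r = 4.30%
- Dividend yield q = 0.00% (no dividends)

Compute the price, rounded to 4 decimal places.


d1 = (ln(S/K) + (r - q + 0.5*sigma^2) * T) / (sigma * sqrt(T)) = 0.48667808
d2 = d1 - sigma * sqrt(T) = 0.20088970
exp(-rT) = 0.96826449; exp(-qT) = 1.00000000
C = S_0 * exp(-qT) * N(d1) - K * exp(-rT) * N(d2)
N(d1) = 0.68675676; N(d2) = 0.57960759
C = 27.4000 * 1.00000000 * 0.68675676 - 25.6500 * 0.96826449 * 0.57960759 = 4.4220

Answer: Price = 4.4220


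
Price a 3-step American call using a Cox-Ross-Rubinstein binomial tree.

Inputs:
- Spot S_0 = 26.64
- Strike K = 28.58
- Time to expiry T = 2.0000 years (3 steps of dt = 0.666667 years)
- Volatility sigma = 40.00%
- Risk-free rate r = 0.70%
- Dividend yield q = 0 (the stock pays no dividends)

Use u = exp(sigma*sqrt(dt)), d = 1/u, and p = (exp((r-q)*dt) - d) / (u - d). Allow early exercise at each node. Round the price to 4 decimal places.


dt = T/N = 0.666667
u = exp(sigma*sqrt(dt)) = 1.386245; d = 1/u = 0.721373
p = (exp((r-q)*dt) - d) / (u - d) = 0.426104
Discount per step: exp(-r*dt) = 0.995344
Stock lattice S(k, i) with i counting down-moves:
  k=0: S(0,0) = 26.6400
  k=1: S(1,0) = 36.9296; S(1,1) = 19.2174
  k=2: S(2,0) = 51.1934; S(2,1) = 26.6400; S(2,2) = 13.8629
  k=3: S(3,0) = 70.9666; S(3,1) = 36.9296; S(3,2) = 19.2174; S(3,3) = 10.0003
Terminal payoffs V(N, i) = max(S_T - K, 0):
  V(3,0) = 42.386628; V(3,1) = 8.349566; V(3,2) = 0.000000; V(3,3) = 0.000000
Backward induction: V(k, i) = exp(-r*dt) * [p * V(k+1, i) + (1-p) * V(k+1, i+1)]; then take max(V_cont, immediate exercise) for American.
  V(2,0) = exp(-r*dt) * [p*42.386628 + (1-p)*8.349566] = 22.746488; exercise = 22.613425; V(2,0) = max -> 22.746488
  V(2,1) = exp(-r*dt) * [p*8.349566 + (1-p)*0.000000] = 3.541217; exercise = 0.000000; V(2,1) = max -> 3.541217
  V(2,2) = exp(-r*dt) * [p*0.000000 + (1-p)*0.000000] = 0.000000; exercise = 0.000000; V(2,2) = max -> 0.000000
  V(1,0) = exp(-r*dt) * [p*22.746488 + (1-p)*3.541217] = 11.670068; exercise = 8.349566; V(1,0) = max -> 11.670068
  V(1,1) = exp(-r*dt) * [p*3.541217 + (1-p)*0.000000] = 1.501901; exercise = 0.000000; V(1,1) = max -> 1.501901
  V(0,0) = exp(-r*dt) * [p*11.670068 + (1-p)*1.501901] = 5.807430; exercise = 0.000000; V(0,0) = max -> 5.807430

Answer: Price = V(0,0) = 5.8074


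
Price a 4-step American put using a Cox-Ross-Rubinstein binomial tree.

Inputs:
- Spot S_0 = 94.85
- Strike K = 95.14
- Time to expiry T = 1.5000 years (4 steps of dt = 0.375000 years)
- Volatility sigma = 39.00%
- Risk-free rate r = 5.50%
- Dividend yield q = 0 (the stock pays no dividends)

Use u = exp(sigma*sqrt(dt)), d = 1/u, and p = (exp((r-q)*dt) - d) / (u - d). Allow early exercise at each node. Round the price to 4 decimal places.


Answer: Price = V(0,0) = 14.2886

Derivation:
dt = T/N = 0.375000
u = exp(sigma*sqrt(dt)) = 1.269757; d = 1/u = 0.787552
p = (exp((r-q)*dt) - d) / (u - d) = 0.483792
Discount per step: exp(-r*dt) = 0.979586
Stock lattice S(k, i) with i counting down-moves:
  k=0: S(0,0) = 94.8500
  k=1: S(1,0) = 120.4364; S(1,1) = 74.6994
  k=2: S(2,0) = 152.9249; S(2,1) = 94.8500; S(2,2) = 58.8297
  k=3: S(3,0) = 194.1775; S(3,1) = 120.4364; S(3,2) = 74.6994; S(3,3) = 46.3314
  k=4: S(4,0) = 246.5581; S(4,1) = 152.9249; S(4,2) = 94.8500; S(4,3) = 58.8297; S(4,4) = 36.4884
Terminal payoffs V(N, i) = max(K - S_T, 0):
  V(4,0) = 0.000000; V(4,1) = 0.000000; V(4,2) = 0.290000; V(4,3) = 36.310337; V(4,4) = 58.651553
Backward induction: V(k, i) = exp(-r*dt) * [p * V(k+1, i) + (1-p) * V(k+1, i+1)]; then take max(V_cont, immediate exercise) for American.
  V(3,0) = exp(-r*dt) * [p*0.000000 + (1-p)*0.000000] = 0.000000; exercise = 0.000000; V(3,0) = max -> 0.000000
  V(3,1) = exp(-r*dt) * [p*0.000000 + (1-p)*0.290000] = 0.146644; exercise = 0.000000; V(3,1) = max -> 0.146644
  V(3,2) = exp(-r*dt) * [p*0.290000 + (1-p)*36.310337] = 18.498481; exercise = 20.440646; V(3,2) = max -> 20.440646
  V(3,3) = exp(-r*dt) * [p*36.310337 + (1-p)*58.651553] = 46.866387; exercise = 48.808552; V(3,3) = max -> 48.808552
  V(2,0) = exp(-r*dt) * [p*0.000000 + (1-p)*0.146644] = 0.074154; exercise = 0.000000; V(2,0) = max -> 0.074154
  V(2,1) = exp(-r*dt) * [p*0.146644 + (1-p)*20.440646] = 10.405717; exercise = 0.290000; V(2,1) = max -> 10.405717
  V(2,2) = exp(-r*dt) * [p*20.440646 + (1-p)*48.808552] = 34.368172; exercise = 36.310337; V(2,2) = max -> 36.310337
  V(1,0) = exp(-r*dt) * [p*0.074154 + (1-p)*10.405717] = 5.297000; exercise = 0.000000; V(1,0) = max -> 5.297000
  V(1,1) = exp(-r*dt) * [p*10.405717 + (1-p)*36.310337] = 23.292484; exercise = 20.440646; V(1,1) = max -> 23.292484
  V(0,0) = exp(-r*dt) * [p*5.297000 + (1-p)*23.292484] = 14.288643; exercise = 0.290000; V(0,0) = max -> 14.288643


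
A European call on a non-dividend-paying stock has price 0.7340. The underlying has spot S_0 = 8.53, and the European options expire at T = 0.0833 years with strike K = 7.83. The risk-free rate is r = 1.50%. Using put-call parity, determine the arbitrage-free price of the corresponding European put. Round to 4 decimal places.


Put-call parity: C - P = S_0 * exp(-qT) - K * exp(-rT).
S_0 * exp(-qT) = 8.5300 * 1.00000000 = 8.53000000
K * exp(-rT) = 7.8300 * 0.99875128 = 7.82022252
P = C - S*exp(-qT) + K*exp(-rT)
P = 0.7340 - 8.53000000 + 7.82022252 = 0.0242

Answer: Put price = 0.0242


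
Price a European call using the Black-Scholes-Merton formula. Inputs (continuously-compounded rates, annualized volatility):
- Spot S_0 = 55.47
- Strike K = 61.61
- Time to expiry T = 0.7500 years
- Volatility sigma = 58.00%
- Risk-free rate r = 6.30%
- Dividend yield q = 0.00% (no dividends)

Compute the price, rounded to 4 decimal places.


d1 = (ln(S/K) + (r - q + 0.5*sigma^2) * T) / (sigma * sqrt(T)) = 0.13621114
d2 = d1 - sigma * sqrt(T) = -0.36608359
exp(-rT) = 0.95384891; exp(-qT) = 1.00000000
C = S_0 * exp(-qT) * N(d1) - K * exp(-rT) * N(d2)
N(d1) = 0.55417282; N(d2) = 0.35715135
C = 55.4700 * 1.00000000 * 0.55417282 - 61.6100 * 0.95384891 * 0.35715135 = 9.7514

Answer: Price = 9.7514


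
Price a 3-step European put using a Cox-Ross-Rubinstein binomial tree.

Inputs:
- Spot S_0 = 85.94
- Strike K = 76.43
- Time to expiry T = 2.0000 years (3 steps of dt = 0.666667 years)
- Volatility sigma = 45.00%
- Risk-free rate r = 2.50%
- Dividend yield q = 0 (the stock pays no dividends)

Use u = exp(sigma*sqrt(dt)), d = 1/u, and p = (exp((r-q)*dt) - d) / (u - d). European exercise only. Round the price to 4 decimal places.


Answer: Price = V(0,0) = 15.0998

Derivation:
dt = T/N = 0.666667
u = exp(sigma*sqrt(dt)) = 1.444009; d = 1/u = 0.692516
p = (exp((r-q)*dt) - d) / (u - d) = 0.431528
Discount per step: exp(-r*dt) = 0.983471
Stock lattice S(k, i) with i counting down-moves:
  k=0: S(0,0) = 85.9400
  k=1: S(1,0) = 124.0982; S(1,1) = 59.5149
  k=2: S(2,0) = 179.1989; S(2,1) = 85.9400; S(2,2) = 41.2150
  k=3: S(3,0) = 258.7649; S(3,1) = 124.0982; S(3,2) = 59.5149; S(3,3) = 28.5421
Terminal payoffs V(N, i) = max(K - S_T, 0):
  V(3,0) = 0.000000; V(3,1) = 0.000000; V(3,2) = 16.915147; V(3,3) = 47.887934
Backward induction: V(k, i) = exp(-r*dt) * [p * V(k+1, i) + (1-p) * V(k+1, i+1)].
  V(2,0) = exp(-r*dt) * [p*0.000000 + (1-p)*0.000000] = 0.000000
  V(2,1) = exp(-r*dt) * [p*0.000000 + (1-p)*16.915147] = 9.456858
  V(2,2) = exp(-r*dt) * [p*16.915147 + (1-p)*47.887934] = 33.951715
  V(1,0) = exp(-r*dt) * [p*0.000000 + (1-p)*9.456858] = 5.287105
  V(1,1) = exp(-r*dt) * [p*9.456858 + (1-p)*33.951715] = 22.995044
  V(0,0) = exp(-r*dt) * [p*5.287105 + (1-p)*22.995044] = 15.099806


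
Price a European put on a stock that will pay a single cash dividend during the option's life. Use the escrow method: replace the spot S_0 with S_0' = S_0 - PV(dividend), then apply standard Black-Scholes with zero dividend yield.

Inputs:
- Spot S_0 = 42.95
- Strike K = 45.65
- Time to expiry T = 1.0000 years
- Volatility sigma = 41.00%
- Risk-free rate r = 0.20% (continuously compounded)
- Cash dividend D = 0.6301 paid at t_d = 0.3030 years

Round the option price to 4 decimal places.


PV(D) = D * exp(-r * t_d) = 0.6301 * 0.99939418 = 0.62971828
S_0' = S_0 - PV(D) = 42.9500 - 0.62971828 = 42.32028172
d1 = (ln(S_0'/K) + (r + sigma^2/2)*T) / (sigma*sqrt(T)) = 0.02515326
d2 = d1 - sigma*sqrt(T) = -0.38484674
exp(-rT) = 0.99800200
N(-d1) = 0.48996636; N(-d2) = 0.64982452
P = K * exp(-rT) * N(-d2) - S_0' * N(-d1) = 45.6500 * 0.99800200 * 0.64982452 - 42.32028172 * 0.48996636 = 8.8697

Answer: Price = 8.8697


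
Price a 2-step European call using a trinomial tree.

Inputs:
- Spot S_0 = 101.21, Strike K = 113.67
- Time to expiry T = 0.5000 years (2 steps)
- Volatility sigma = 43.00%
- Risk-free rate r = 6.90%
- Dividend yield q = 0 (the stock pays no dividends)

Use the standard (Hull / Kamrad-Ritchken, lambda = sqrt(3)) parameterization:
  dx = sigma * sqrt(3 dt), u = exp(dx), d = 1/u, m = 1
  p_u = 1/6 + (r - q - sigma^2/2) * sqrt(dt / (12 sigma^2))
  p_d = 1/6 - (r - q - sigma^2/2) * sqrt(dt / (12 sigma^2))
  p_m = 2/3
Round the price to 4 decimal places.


dt = T/N = 0.250000; dx = sigma*sqrt(3*dt) = 0.372391
u = exp(dx) = 1.451200; d = 1/u = 0.689085
p_u = 0.158795, p_m = 0.666667, p_d = 0.174538
Discount per step: exp(-r*dt) = 0.982898
Stock lattice S(k, j) with j the centered position index:
  k=0: S(0,+0) = 101.2100
  k=1: S(1,-1) = 69.7423; S(1,+0) = 101.2100; S(1,+1) = 146.8760
  k=2: S(2,-2) = 48.0583; S(2,-1) = 69.7423; S(2,+0) = 101.2100; S(2,+1) = 146.8760; S(2,+2) = 213.1464
Terminal payoffs V(N, j) = max(S_T - K, 0):
  V(2,-2) = 0.000000; V(2,-1) = 0.000000; V(2,+0) = 0.000000; V(2,+1) = 33.205970; V(2,+2) = 99.476434
Backward induction: V(k, j) = exp(-r*dt) * [p_u * V(k+1, j+1) + p_m * V(k+1, j) + p_d * V(k+1, j-1)]
  V(1,-1) = exp(-r*dt) * [p_u*0.000000 + p_m*0.000000 + p_d*0.000000] = 0.000000
  V(1,+0) = exp(-r*dt) * [p_u*33.205970 + p_m*0.000000 + p_d*0.000000] = 5.182771
  V(1,+1) = exp(-r*dt) * [p_u*99.476434 + p_m*33.205970 + p_d*0.000000] = 37.284952
  V(0,+0) = exp(-r*dt) * [p_u*37.284952 + p_m*5.182771 + p_d*0.000000] = 9.215507

Answer: Price = V(0,0) = 9.2155


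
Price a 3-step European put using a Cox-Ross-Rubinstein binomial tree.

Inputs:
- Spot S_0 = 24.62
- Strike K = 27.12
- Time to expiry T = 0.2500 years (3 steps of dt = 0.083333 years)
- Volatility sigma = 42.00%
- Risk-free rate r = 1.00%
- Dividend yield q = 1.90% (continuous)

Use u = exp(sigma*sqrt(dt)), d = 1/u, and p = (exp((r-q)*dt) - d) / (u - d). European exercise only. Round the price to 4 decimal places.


Answer: Price = V(0,0) = 3.6244

Derivation:
dt = T/N = 0.083333
u = exp(sigma*sqrt(dt)) = 1.128900; d = 1/u = 0.885818
p = (exp((r-q)*dt) - d) / (u - d) = 0.466642
Discount per step: exp(-r*dt) = 0.999167
Stock lattice S(k, i) with i counting down-moves:
  k=0: S(0,0) = 24.6200
  k=1: S(1,0) = 27.7935; S(1,1) = 21.8088
  k=2: S(2,0) = 31.3761; S(2,1) = 24.6200; S(2,2) = 19.3187
  k=3: S(3,0) = 35.4205; S(3,1) = 27.7935; S(3,2) = 21.8088; S(3,3) = 17.1128
Terminal payoffs V(N, i) = max(K - S_T, 0):
  V(3,0) = 0.000000; V(3,1) = 0.000000; V(3,2) = 5.311156; V(3,3) = 10.007170
Backward induction: V(k, i) = exp(-r*dt) * [p * V(k+1, i) + (1-p) * V(k+1, i+1)].
  V(2,0) = exp(-r*dt) * [p*0.000000 + (1-p)*0.000000] = 0.000000
  V(2,1) = exp(-r*dt) * [p*0.000000 + (1-p)*5.311156] = 2.830388
  V(2,2) = exp(-r*dt) * [p*5.311156 + (1-p)*10.007170] = 7.809303
  V(1,0) = exp(-r*dt) * [p*0.000000 + (1-p)*2.830388] = 1.508353
  V(1,1) = exp(-r*dt) * [p*2.830388 + (1-p)*7.809303] = 5.481363
  V(0,0) = exp(-r*dt) * [p*1.508353 + (1-p)*5.481363] = 3.624368


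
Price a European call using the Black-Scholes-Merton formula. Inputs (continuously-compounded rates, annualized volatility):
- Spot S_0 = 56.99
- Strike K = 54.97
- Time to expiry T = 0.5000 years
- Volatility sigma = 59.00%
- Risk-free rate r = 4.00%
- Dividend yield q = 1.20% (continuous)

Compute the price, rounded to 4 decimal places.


d1 = (ln(S/K) + (r - q + 0.5*sigma^2) * T) / (sigma * sqrt(T)) = 0.32865660
d2 = d1 - sigma * sqrt(T) = -0.08853640
exp(-rT) = 0.98019867; exp(-qT) = 0.99401796
C = S_0 * exp(-qT) * N(d1) - K * exp(-rT) * N(d2)
N(d1) = 0.62879237; N(d2) = 0.46472518
C = 56.9900 * 0.99401796 * 0.62879237 - 54.9700 * 0.98019867 * 0.46472518 = 10.5804

Answer: Price = 10.5804


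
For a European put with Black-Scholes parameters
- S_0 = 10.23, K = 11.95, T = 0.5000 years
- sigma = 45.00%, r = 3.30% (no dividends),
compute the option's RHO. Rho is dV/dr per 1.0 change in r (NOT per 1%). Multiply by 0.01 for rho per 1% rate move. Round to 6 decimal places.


Answer: Rho = -4.256826

Derivation:
d1 = -0.2774426116; d2 = -0.5956406631
phi(d1) = 0.3838798237; exp(-qT) = 1.0000000000; exp(-rT) = 0.9836353794
N(-d2) = 0.7242923471
Rho = -K*T*exp(-rT)*N(-d2) = -11.9500 * 0.5000 * 0.9836353794 * 0.7242923471 = -4.256826


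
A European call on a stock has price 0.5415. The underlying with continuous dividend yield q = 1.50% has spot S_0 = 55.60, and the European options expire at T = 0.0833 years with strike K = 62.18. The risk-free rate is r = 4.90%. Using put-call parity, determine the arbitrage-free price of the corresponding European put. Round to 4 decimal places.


Answer: Put price = 6.9376

Derivation:
Put-call parity: C - P = S_0 * exp(-qT) - K * exp(-rT).
S_0 * exp(-qT) = 55.6000 * 0.99875128 = 55.53057118
K * exp(-rT) = 62.1800 * 0.99592662 = 61.92671716
P = C - S*exp(-qT) + K*exp(-rT)
P = 0.5415 - 55.53057118 + 61.92671716 = 6.9376


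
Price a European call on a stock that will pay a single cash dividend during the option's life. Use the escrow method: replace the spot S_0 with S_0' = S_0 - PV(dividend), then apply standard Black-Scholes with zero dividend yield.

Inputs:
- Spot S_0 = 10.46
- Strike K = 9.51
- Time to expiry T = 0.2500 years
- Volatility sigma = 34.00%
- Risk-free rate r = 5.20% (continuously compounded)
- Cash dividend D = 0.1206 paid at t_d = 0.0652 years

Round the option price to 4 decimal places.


Answer: Price = 1.2493

Derivation:
PV(D) = D * exp(-r * t_d) = 0.1206 * 0.99661534 = 0.12019181
S_0' = S_0 - PV(D) = 10.4600 - 0.12019181 = 10.33980819
d1 = (ln(S_0'/K) + (r + sigma^2/2)*T) / (sigma*sqrt(T)) = 0.65357319
d2 = d1 - sigma*sqrt(T) = 0.48357319
exp(-rT) = 0.98708414
N(d1) = 0.74330659; N(d2) = 0.68565560
C = S_0' * N(d1) - K * exp(-rT) * N(d2) = 10.33980819 * 0.74330659 - 9.5100 * 0.98708414 * 0.68565560 = 1.2493


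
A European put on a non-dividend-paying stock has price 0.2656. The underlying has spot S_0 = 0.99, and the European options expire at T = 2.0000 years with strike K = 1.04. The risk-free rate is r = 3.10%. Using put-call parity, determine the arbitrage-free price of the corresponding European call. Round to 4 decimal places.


Answer: Call price = 0.2781

Derivation:
Put-call parity: C - P = S_0 * exp(-qT) - K * exp(-rT).
S_0 * exp(-qT) = 0.9900 * 1.00000000 = 0.99000000
K * exp(-rT) = 1.0400 * 0.93988289 = 0.97747820
C = P + S*exp(-qT) - K*exp(-rT)
C = 0.2656 + 0.99000000 - 0.97747820 = 0.2781


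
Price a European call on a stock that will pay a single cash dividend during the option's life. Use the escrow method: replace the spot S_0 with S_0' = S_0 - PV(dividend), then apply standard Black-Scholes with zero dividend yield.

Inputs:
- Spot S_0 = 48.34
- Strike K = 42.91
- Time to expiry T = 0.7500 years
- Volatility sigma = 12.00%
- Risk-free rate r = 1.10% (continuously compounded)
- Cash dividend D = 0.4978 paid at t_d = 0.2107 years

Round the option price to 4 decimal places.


PV(D) = D * exp(-r * t_d) = 0.4978 * 0.99768498 = 0.49664758
S_0' = S_0 - PV(D) = 48.3400 - 0.49664758 = 47.84335242
d1 = (ln(S_0'/K) + (r + sigma^2/2)*T) / (sigma*sqrt(T)) = 1.17853821
d2 = d1 - sigma*sqrt(T) = 1.07461516
exp(-rT) = 0.99178394
N(d1) = 0.88070895; N(d2) = 0.85872647
C = S_0' * N(d1) - K * exp(-rT) * N(d2) = 47.84335242 * 0.88070895 - 42.9100 * 0.99178394 * 0.85872647 = 5.5909

Answer: Price = 5.5909


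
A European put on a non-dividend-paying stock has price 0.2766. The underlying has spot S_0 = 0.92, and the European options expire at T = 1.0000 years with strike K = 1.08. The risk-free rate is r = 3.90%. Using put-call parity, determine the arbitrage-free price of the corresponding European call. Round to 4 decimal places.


Put-call parity: C - P = S_0 * exp(-qT) - K * exp(-rT).
S_0 * exp(-qT) = 0.9200 * 1.00000000 = 0.92000000
K * exp(-rT) = 1.0800 * 0.96175071 = 1.03869077
C = P + S*exp(-qT) - K*exp(-rT)
C = 0.2766 + 0.92000000 - 1.03869077 = 0.1579

Answer: Call price = 0.1579


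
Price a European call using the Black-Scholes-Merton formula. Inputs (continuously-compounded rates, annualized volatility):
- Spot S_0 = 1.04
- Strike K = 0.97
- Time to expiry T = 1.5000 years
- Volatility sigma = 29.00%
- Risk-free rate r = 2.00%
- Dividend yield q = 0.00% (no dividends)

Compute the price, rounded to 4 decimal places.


d1 = (ln(S/K) + (r - q + 0.5*sigma^2) * T) / (sigma * sqrt(T)) = 0.45823737
d2 = d1 - sigma * sqrt(T) = 0.10306135
exp(-rT) = 0.97044553; exp(-qT) = 1.00000000
C = S_0 * exp(-qT) * N(d1) - K * exp(-rT) * N(d2)
N(d1) = 0.67660904; N(d2) = 0.54104286
C = 1.0400 * 1.00000000 * 0.67660904 - 0.9700 * 0.97044553 * 0.54104286 = 0.1944

Answer: Price = 0.1944


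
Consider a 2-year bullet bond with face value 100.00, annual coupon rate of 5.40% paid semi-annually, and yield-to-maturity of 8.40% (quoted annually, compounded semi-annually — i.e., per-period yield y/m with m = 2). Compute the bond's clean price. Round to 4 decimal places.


Coupon per period c = face * coupon_rate / m = 2.700000
Periods per year m = 2; per-period yield y/m = 0.042000
Number of cashflows N = 4
Cashflows (t years, CF_t, discount factor 1/(1+y/m)^(m*t), PV):
  t = 0.5000: CF_t = 2.700000, DF = 0.959693, PV = 2.591171
  t = 1.0000: CF_t = 2.700000, DF = 0.921010, PV = 2.486728
  t = 1.5000: CF_t = 2.700000, DF = 0.883887, PV = 2.386495
  t = 2.0000: CF_t = 102.700000, DF = 0.848260, PV = 87.116329
Price P = sum_t PV_t = 94.580724

Answer: Price = 94.5807


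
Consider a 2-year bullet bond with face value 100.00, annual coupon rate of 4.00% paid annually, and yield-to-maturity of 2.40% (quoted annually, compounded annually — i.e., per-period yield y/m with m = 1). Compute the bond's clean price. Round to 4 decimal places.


Coupon per period c = face * coupon_rate / m = 4.000000
Periods per year m = 1; per-period yield y/m = 0.024000
Number of cashflows N = 2
Cashflows (t years, CF_t, discount factor 1/(1+y/m)^(m*t), PV):
  t = 1.0000: CF_t = 4.000000, DF = 0.976562, PV = 3.906250
  t = 2.0000: CF_t = 104.000000, DF = 0.953674, PV = 99.182129
Price P = sum_t PV_t = 103.088379

Answer: Price = 103.0884


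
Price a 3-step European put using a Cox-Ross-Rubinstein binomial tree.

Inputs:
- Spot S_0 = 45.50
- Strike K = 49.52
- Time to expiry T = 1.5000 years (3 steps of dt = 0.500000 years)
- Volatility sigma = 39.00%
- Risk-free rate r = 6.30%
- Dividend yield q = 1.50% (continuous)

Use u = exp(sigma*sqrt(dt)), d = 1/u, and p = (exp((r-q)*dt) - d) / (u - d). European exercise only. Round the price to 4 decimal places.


Answer: Price = V(0,0) = 9.2564

Derivation:
dt = T/N = 0.500000
u = exp(sigma*sqrt(dt)) = 1.317547; d = 1/u = 0.758986
p = (exp((r-q)*dt) - d) / (u - d) = 0.474978
Discount per step: exp(-r*dt) = 0.968991
Stock lattice S(k, i) with i counting down-moves:
  k=0: S(0,0) = 45.5000
  k=1: S(1,0) = 59.9484; S(1,1) = 34.5339
  k=2: S(2,0) = 78.9848; S(2,1) = 45.5000; S(2,2) = 26.2107
  k=3: S(3,0) = 104.0662; S(3,1) = 59.9484; S(3,2) = 34.5339; S(3,3) = 19.8936
Terminal payoffs V(N, i) = max(K - S_T, 0):
  V(3,0) = 0.000000; V(3,1) = 0.000000; V(3,2) = 14.986127; V(3,3) = 29.626414
Backward induction: V(k, i) = exp(-r*dt) * [p * V(k+1, i) + (1-p) * V(k+1, i+1)].
  V(2,0) = exp(-r*dt) * [p*0.000000 + (1-p)*0.000000] = 0.000000
  V(2,1) = exp(-r*dt) * [p*0.000000 + (1-p)*14.986127] = 7.624065
  V(2,2) = exp(-r*dt) * [p*14.986127 + (1-p)*29.626414] = 21.969543
  V(1,0) = exp(-r*dt) * [p*0.000000 + (1-p)*7.624065] = 3.878678
  V(1,1) = exp(-r*dt) * [p*7.624065 + (1-p)*21.969543] = 14.685790
  V(0,0) = exp(-r*dt) * [p*3.878678 + (1-p)*14.685790] = 9.256431


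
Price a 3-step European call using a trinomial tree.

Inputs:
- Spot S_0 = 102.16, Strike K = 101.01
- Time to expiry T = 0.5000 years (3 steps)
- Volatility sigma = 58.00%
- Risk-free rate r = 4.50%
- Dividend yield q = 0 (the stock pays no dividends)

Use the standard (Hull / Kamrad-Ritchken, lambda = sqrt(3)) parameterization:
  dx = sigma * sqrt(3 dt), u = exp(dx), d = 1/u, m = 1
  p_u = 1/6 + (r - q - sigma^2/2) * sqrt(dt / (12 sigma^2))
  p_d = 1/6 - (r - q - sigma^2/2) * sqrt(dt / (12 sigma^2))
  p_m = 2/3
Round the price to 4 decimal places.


Answer: Price = V(0,0) = 16.6580

Derivation:
dt = T/N = 0.166667; dx = sigma*sqrt(3*dt) = 0.410122
u = exp(dx) = 1.507002; d = 1/u = 0.663569
p_u = 0.141633, p_m = 0.666667, p_d = 0.191700
Discount per step: exp(-r*dt) = 0.992528
Stock lattice S(k, j) with j the centered position index:
  k=0: S(0,+0) = 102.1600
  k=1: S(1,-1) = 67.7902; S(1,+0) = 102.1600; S(1,+1) = 153.9553
  k=2: S(2,-2) = 44.9835; S(2,-1) = 67.7902; S(2,+0) = 102.1600; S(2,+1) = 153.9553; S(2,+2) = 232.0108
  k=3: S(3,-3) = 29.8497; S(3,-2) = 44.9835; S(3,-1) = 67.7902; S(3,+0) = 102.1600; S(3,+1) = 153.9553; S(3,+2) = 232.0108; S(3,+3) = 349.6407
Terminal payoffs V(N, j) = max(S_T - K, 0):
  V(3,-3) = 0.000000; V(3,-2) = 0.000000; V(3,-1) = 0.000000; V(3,+0) = 1.150000; V(3,+1) = 52.945276; V(3,+2) = 131.000836; V(3,+3) = 248.630684
Backward induction: V(k, j) = exp(-r*dt) * [p_u * V(k+1, j+1) + p_m * V(k+1, j) + p_d * V(k+1, j-1)]
  V(2,-2) = exp(-r*dt) * [p_u*0.000000 + p_m*0.000000 + p_d*0.000000] = 0.000000
  V(2,-1) = exp(-r*dt) * [p_u*1.150000 + p_m*0.000000 + p_d*0.000000] = 0.161661
  V(2,+0) = exp(-r*dt) * [p_u*52.945276 + p_m*1.150000 + p_d*0.000000] = 8.203730
  V(2,+1) = exp(-r*dt) * [p_u*131.000836 + p_m*52.945276 + p_d*1.150000] = 53.667389
  V(2,+2) = exp(-r*dt) * [p_u*248.630684 + p_m*131.000836 + p_d*52.945276] = 131.706406
  V(1,-1) = exp(-r*dt) * [p_u*8.203730 + p_m*0.161661 + p_d*0.000000] = 1.260210
  V(1,+0) = exp(-r*dt) * [p_u*53.667389 + p_m*8.203730 + p_d*0.161661] = 13.003350
  V(1,+1) = exp(-r*dt) * [p_u*131.706406 + p_m*53.667389 + p_d*8.203730] = 55.586481
  V(0,+0) = exp(-r*dt) * [p_u*55.586481 + p_m*13.003350 + p_d*1.260210] = 16.657983


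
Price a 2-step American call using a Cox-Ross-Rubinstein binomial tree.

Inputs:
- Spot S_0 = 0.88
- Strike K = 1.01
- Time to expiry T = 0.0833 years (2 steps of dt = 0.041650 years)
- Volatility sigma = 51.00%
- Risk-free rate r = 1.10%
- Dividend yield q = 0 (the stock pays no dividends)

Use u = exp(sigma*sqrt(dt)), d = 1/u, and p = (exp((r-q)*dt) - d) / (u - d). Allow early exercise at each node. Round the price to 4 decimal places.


Answer: Price = V(0,0) = 0.0167

Derivation:
dt = T/N = 0.041650
u = exp(sigma*sqrt(dt)) = 1.109692; d = 1/u = 0.901151
p = (exp((r-q)*dt) - d) / (u - d) = 0.476200
Discount per step: exp(-r*dt) = 0.999542
Stock lattice S(k, i) with i counting down-moves:
  k=0: S(0,0) = 0.8800
  k=1: S(1,0) = 0.9765; S(1,1) = 0.7930
  k=2: S(2,0) = 1.0836; S(2,1) = 0.8800; S(2,2) = 0.7146
Terminal payoffs V(N, i) = max(S_T - K, 0):
  V(2,0) = 0.073646; V(2,1) = 0.000000; V(2,2) = 0.000000
Backward induction: V(k, i) = exp(-r*dt) * [p * V(k+1, i) + (1-p) * V(k+1, i+1)]; then take max(V_cont, immediate exercise) for American.
  V(1,0) = exp(-r*dt) * [p*0.073646 + (1-p)*0.000000] = 0.035054; exercise = 0.000000; V(1,0) = max -> 0.035054
  V(1,1) = exp(-r*dt) * [p*0.000000 + (1-p)*0.000000] = 0.000000; exercise = 0.000000; V(1,1) = max -> 0.000000
  V(0,0) = exp(-r*dt) * [p*0.035054 + (1-p)*0.000000] = 0.016685; exercise = 0.000000; V(0,0) = max -> 0.016685


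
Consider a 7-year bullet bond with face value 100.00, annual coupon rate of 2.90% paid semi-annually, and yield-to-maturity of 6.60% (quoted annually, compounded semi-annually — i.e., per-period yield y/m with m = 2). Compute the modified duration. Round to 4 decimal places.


Answer: Modified duration = 6.0901

Derivation:
Coupon per period c = face * coupon_rate / m = 1.450000
Periods per year m = 2; per-period yield y/m = 0.033000
Number of cashflows N = 14
Cashflows (t years, CF_t, discount factor 1/(1+y/m)^(m*t), PV):
  t = 0.5000: CF_t = 1.450000, DF = 0.968054, PV = 1.403679
  t = 1.0000: CF_t = 1.450000, DF = 0.937129, PV = 1.358837
  t = 1.5000: CF_t = 1.450000, DF = 0.907192, PV = 1.315428
  t = 2.0000: CF_t = 1.450000, DF = 0.878211, PV = 1.273405
  t = 2.5000: CF_t = 1.450000, DF = 0.850156, PV = 1.232726
  t = 3.0000: CF_t = 1.450000, DF = 0.822997, PV = 1.193345
  t = 3.5000: CF_t = 1.450000, DF = 0.796705, PV = 1.155223
  t = 4.0000: CF_t = 1.450000, DF = 0.771254, PV = 1.118318
  t = 4.5000: CF_t = 1.450000, DF = 0.746616, PV = 1.082593
  t = 5.0000: CF_t = 1.450000, DF = 0.722764, PV = 1.048008
  t = 5.5000: CF_t = 1.450000, DF = 0.699675, PV = 1.014529
  t = 6.0000: CF_t = 1.450000, DF = 0.677323, PV = 0.982119
  t = 6.5000: CF_t = 1.450000, DF = 0.655686, PV = 0.950745
  t = 7.0000: CF_t = 101.450000, DF = 0.634739, PV = 64.394318
Price P = sum_t PV_t = 79.523273
First compute Macaulay numerator sum_t t * PV_t:
  t * PV_t at t = 0.5000: 0.701839
  t * PV_t at t = 1.0000: 1.358837
  t * PV_t at t = 1.5000: 1.973142
  t * PV_t at t = 2.0000: 2.546811
  t * PV_t at t = 2.5000: 3.081814
  t * PV_t at t = 3.0000: 3.580035
  t * PV_t at t = 3.5000: 4.043280
  t * PV_t at t = 4.0000: 4.473273
  t * PV_t at t = 4.5000: 4.871667
  t * PV_t at t = 5.0000: 5.240042
  t * PV_t at t = 5.5000: 5.579909
  t * PV_t at t = 6.0000: 5.892714
  t * PV_t at t = 6.5000: 6.179839
  t * PV_t at t = 7.0000: 450.760228
Macaulay duration D = 500.283432 / 79.523273 = 6.291032
Modified duration = D / (1 + y/m) = 6.291032 / (1 + 0.033000) = 6.090060


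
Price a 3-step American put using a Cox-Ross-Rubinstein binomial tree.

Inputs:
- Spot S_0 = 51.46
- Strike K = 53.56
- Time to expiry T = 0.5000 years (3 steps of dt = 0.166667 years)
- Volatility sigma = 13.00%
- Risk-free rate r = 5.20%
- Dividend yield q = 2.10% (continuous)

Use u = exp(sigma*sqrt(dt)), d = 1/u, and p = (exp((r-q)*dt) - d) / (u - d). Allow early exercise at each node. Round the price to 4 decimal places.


dt = T/N = 0.166667
u = exp(sigma*sqrt(dt)) = 1.054506; d = 1/u = 0.948311
p = (exp((r-q)*dt) - d) / (u - d) = 0.535514
Discount per step: exp(-r*dt) = 0.991371
Stock lattice S(k, i) with i counting down-moves:
  k=0: S(0,0) = 51.4600
  k=1: S(1,0) = 54.2649; S(1,1) = 48.8001
  k=2: S(2,0) = 57.2226; S(2,1) = 51.4600; S(2,2) = 46.2777
  k=3: S(3,0) = 60.3416; S(3,1) = 54.2649; S(3,2) = 48.8001; S(3,3) = 43.8857
Terminal payoffs V(N, i) = max(K - S_T, 0):
  V(3,0) = 0.000000; V(3,1) = 0.000000; V(3,2) = 4.759892; V(3,3) = 9.674324
Backward induction: V(k, i) = exp(-r*dt) * [p * V(k+1, i) + (1-p) * V(k+1, i+1)]; then take max(V_cont, immediate exercise) for American.
  V(2,0) = exp(-r*dt) * [p*0.000000 + (1-p)*0.000000] = 0.000000; exercise = 0.000000; V(2,0) = max -> 0.000000
  V(2,1) = exp(-r*dt) * [p*0.000000 + (1-p)*4.759892] = 2.191825; exercise = 2.100000; V(2,1) = max -> 2.191825
  V(2,2) = exp(-r*dt) * [p*4.759892 + (1-p)*9.674324] = 6.981806; exercise = 7.282298; V(2,2) = max -> 7.282298
  V(1,0) = exp(-r*dt) * [p*0.000000 + (1-p)*2.191825] = 1.009287; exercise = 0.000000; V(1,0) = max -> 1.009287
  V(1,1) = exp(-r*dt) * [p*2.191825 + (1-p)*7.282298] = 4.516962; exercise = 4.759892; V(1,1) = max -> 4.759892
  V(0,0) = exp(-r*dt) * [p*1.009287 + (1-p)*4.759892] = 2.727649; exercise = 2.100000; V(0,0) = max -> 2.727649

Answer: Price = V(0,0) = 2.7276


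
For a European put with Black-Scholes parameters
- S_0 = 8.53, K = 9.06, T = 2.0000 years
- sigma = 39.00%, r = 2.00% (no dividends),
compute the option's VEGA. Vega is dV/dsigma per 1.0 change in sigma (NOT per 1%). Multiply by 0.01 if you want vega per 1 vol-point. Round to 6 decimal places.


Answer: Vega = 4.677030

Derivation:
d1 = 0.2390025298; d2 = -0.3125407595
phi(d1) = 0.3877092260; exp(-qT) = 1.0000000000; exp(-rT) = 0.9607894392
Vega = S * exp(-qT) * phi(d1) * sqrt(T) = 8.5300 * 1.0000000000 * 0.3877092260 * 1.4142135624 = 4.677030


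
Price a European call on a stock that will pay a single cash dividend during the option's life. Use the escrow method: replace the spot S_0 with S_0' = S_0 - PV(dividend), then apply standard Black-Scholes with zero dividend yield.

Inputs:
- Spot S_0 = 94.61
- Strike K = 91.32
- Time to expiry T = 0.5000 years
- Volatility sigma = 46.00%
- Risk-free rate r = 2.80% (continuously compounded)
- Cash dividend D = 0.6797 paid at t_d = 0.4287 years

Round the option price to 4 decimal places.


Answer: Price = 13.9284

Derivation:
PV(D) = D * exp(-r * t_d) = 0.6797 * 0.98806816 = 0.67158993
S_0' = S_0 - PV(D) = 94.6100 - 0.67158993 = 93.93841007
d1 = (ln(S_0'/K) + (r + sigma^2/2)*T) / (sigma*sqrt(T)) = 0.29258706
d2 = d1 - sigma*sqrt(T) = -0.03268206
exp(-rT) = 0.98609754
N(d1) = 0.61508110; N(d2) = 0.48696406
C = S_0' * N(d1) - K * exp(-rT) * N(d2) = 93.93841007 * 0.61508110 - 91.3200 * 0.98609754 * 0.48696406 = 13.9284
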